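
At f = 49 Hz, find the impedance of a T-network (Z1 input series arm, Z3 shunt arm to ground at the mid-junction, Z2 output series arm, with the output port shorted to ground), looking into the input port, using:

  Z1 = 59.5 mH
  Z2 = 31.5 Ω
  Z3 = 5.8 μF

Step 1 — Angular frequency: ω = 2π·f = 2π·49 = 307.9 rad/s.
Step 2 — Component impedances:
  Z1: Z = jωL = j·307.9·0.0595 = 0 + j18.32 Ω
  Z2: Z = R = 31.5 Ω
  Z3: Z = 1/(jωC) = -j/(ω·C) = 0 - j560 Ω
Step 3 — With the output port shorted to ground, the output series arm Z2 runs from the junction to ground; the shunt arm Z3 also runs from the junction to ground. They appear in parallel: Z3 || Z2 = 31.4 - j1.766 Ω.
Step 4 — Series with input arm Z1: Z_in = Z1 + (Z3 || Z2) = 31.4 + j16.55 Ω = 35.5∠27.8° Ω.

Z = 31.4 + j16.55 Ω = 35.5∠27.8° Ω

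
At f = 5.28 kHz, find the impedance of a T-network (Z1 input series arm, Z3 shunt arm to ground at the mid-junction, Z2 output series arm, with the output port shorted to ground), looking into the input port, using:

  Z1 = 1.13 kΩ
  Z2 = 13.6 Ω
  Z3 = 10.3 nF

Step 1 — Angular frequency: ω = 2π·f = 2π·5280 = 3.318e+04 rad/s.
Step 2 — Component impedances:
  Z1: Z = R = 1130 Ω
  Z2: Z = R = 13.6 Ω
  Z3: Z = 1/(jωC) = -j/(ω·C) = 0 - j2927 Ω
Step 3 — With the output port shorted to ground, the output series arm Z2 runs from the junction to ground; the shunt arm Z3 also runs from the junction to ground. They appear in parallel: Z3 || Z2 = 13.6 - j0.0632 Ω.
Step 4 — Series with input arm Z1: Z_in = Z1 + (Z3 || Z2) = 1144 - j0.0632 Ω = 1144∠-0.0° Ω.

Z = 1144 - j0.0632 Ω = 1144∠-0.0° Ω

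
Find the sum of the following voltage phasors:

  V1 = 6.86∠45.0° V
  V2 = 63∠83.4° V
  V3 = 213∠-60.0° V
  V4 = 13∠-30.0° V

Step 1 — Convert each phasor to rectangular form:
  V1 = 6.86·(cos(45.0°) + j·sin(45.0°)) = 4.851 + j4.851 V
  V2 = 63·(cos(83.4°) + j·sin(83.4°)) = 7.241 + j62.58 V
  V3 = 213·(cos(-60.0°) + j·sin(-60.0°)) = 106.5 - j184.5 V
  V4 = 13·(cos(-30.0°) + j·sin(-30.0°)) = 11.26 - j6.5 V
Step 2 — Sum components: V_total = 129.9 - j123.5 V.
Step 3 — Convert to polar: |V_total| = 179.2 V, ∠V_total = -43.6°.

V_total = 179.2∠-43.6° V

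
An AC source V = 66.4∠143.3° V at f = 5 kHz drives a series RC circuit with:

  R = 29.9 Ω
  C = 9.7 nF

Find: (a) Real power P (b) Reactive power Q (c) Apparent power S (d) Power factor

Step 1 — Angular frequency: ω = 2π·f = 2π·5000 = 3.142e+04 rad/s.
Step 2 — Component impedances:
  R: Z = R = 29.9 Ω
  C: Z = 1/(jωC) = -j/(ω·C) = 0 - j3282 Ω
Step 3 — Series combination: Z_total = R + C = 29.9 - j3282 Ω = 3282∠-89.5° Ω.
Step 4 — Source phasor: V = 66.4∠143.3° V = -53.24 + j39.68 V.
Step 5 — Current: I = V / Z = -0.01224 - j0.01611 A = 0.02023∠-127.2° A.
Step 6 — Complex power: S = V·I* = 0.01224 - j1.343 VA.
Step 7 — Real power: P = Re(S) = 0.01224 W.
Step 8 — Reactive power: Q = Im(S) = -1.343 VAR.
Step 9 — Apparent power: |S| = 1.344 VA.
Step 10 — Power factor: PF = P/|S| = 0.009111 (leading).

(a) P = 0.01224 W  (b) Q = -1.343 VAR  (c) S = 1.344 VA  (d) PF = 0.009111 (leading)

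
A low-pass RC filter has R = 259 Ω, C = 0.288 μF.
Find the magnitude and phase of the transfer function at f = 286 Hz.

Step 1 — Angular frequency: ω = 2π·286 = 1797 rad/s.
Step 2 — Transfer function: H(jω) = 1/(1 + jωRC).
Step 3 — Denominator: 1 + jωRC = 1 + j·1797·259·2.88e-07 = 1 + j0.134.
Step 4 — H = 0.9824 - j0.1317.
Step 5 — Magnitude: |H| = 0.9911 (-0.1 dB); phase: φ = -7.6°.

|H| = 0.9911 (-0.1 dB), φ = -7.6°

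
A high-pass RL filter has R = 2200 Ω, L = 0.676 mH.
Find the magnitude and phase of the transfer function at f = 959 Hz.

Step 1 — Angular frequency: ω = 2π·959 = 6026 rad/s.
Step 2 — Transfer function: H(jω) = jωL/(R + jωL).
Step 3 — Numerator jωL = j·4.073; denominator R + jωL = 2200 + j4.073.
Step 4 — H = 3.428e-06 + j0.001851.
Step 5 — Magnitude: |H| = 0.001851 (-54.6 dB); phase: φ = 89.9°.

|H| = 0.001851 (-54.6 dB), φ = 89.9°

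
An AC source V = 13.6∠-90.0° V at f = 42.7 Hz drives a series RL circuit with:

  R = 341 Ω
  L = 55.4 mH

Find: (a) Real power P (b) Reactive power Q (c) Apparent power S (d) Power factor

Step 1 — Angular frequency: ω = 2π·f = 2π·42.7 = 268.3 rad/s.
Step 2 — Component impedances:
  R: Z = R = 341 Ω
  L: Z = jωL = j·268.3·0.0554 = 0 + j14.86 Ω
Step 3 — Series combination: Z_total = R + L = 341 + j14.86 Ω = 341.3∠2.5° Ω.
Step 4 — Source phasor: V = 13.6∠-90.0° V = 0 - j13.6 V.
Step 5 — Current: I = V / Z = -0.001735 - j0.03981 A = 0.03984∠-92.5° A.
Step 6 — Complex power: S = V·I* = 0.5414 + j0.0236 VA.
Step 7 — Real power: P = Re(S) = 0.5414 W.
Step 8 — Reactive power: Q = Im(S) = 0.0236 VAR.
Step 9 — Apparent power: |S| = 0.5419 VA.
Step 10 — Power factor: PF = P/|S| = 0.9991 (lagging).

(a) P = 0.5414 W  (b) Q = 0.0236 VAR  (c) S = 0.5419 VA  (d) PF = 0.9991 (lagging)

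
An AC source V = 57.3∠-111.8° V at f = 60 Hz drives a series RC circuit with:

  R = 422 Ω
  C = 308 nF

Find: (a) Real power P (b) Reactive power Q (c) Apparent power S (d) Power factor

Step 1 — Angular frequency: ω = 2π·f = 2π·60 = 377 rad/s.
Step 2 — Component impedances:
  R: Z = R = 422 Ω
  C: Z = 1/(jωC) = -j/(ω·C) = 0 - j8612 Ω
Step 3 — Series combination: Z_total = R + C = 422 - j8612 Ω = 8623∠-87.2° Ω.
Step 4 — Source phasor: V = 57.3∠-111.8° V = -21.28 - j53.2 V.
Step 5 — Current: I = V / Z = 0.006042 - j0.002767 A = 0.006645∠-24.6° A.
Step 6 — Complex power: S = V·I* = 0.01864 - j0.3803 VA.
Step 7 — Real power: P = Re(S) = 0.01864 W.
Step 8 — Reactive power: Q = Im(S) = -0.3803 VAR.
Step 9 — Apparent power: |S| = 0.3808 VA.
Step 10 — Power factor: PF = P/|S| = 0.04894 (leading).

(a) P = 0.01864 W  (b) Q = -0.3803 VAR  (c) S = 0.3808 VA  (d) PF = 0.04894 (leading)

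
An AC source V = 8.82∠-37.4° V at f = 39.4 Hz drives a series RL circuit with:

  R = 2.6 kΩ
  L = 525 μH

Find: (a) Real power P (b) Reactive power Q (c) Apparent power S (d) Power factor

Step 1 — Angular frequency: ω = 2π·f = 2π·39.4 = 247.6 rad/s.
Step 2 — Component impedances:
  R: Z = R = 2600 Ω
  L: Z = jωL = j·247.6·0.000525 = 0 + j0.13 Ω
Step 3 — Series combination: Z_total = R + L = 2600 + j0.13 Ω = 2600∠0.0° Ω.
Step 4 — Source phasor: V = 8.82∠-37.4° V = 7.007 - j5.357 V.
Step 5 — Current: I = V / Z = 0.002695 - j0.002061 A = 0.003392∠-37.4° A.
Step 6 — Complex power: S = V·I* = 0.02992 + j1.496e-06 VA.
Step 7 — Real power: P = Re(S) = 0.02992 W.
Step 8 — Reactive power: Q = Im(S) = 1.496e-06 VAR.
Step 9 — Apparent power: |S| = 0.02992 VA.
Step 10 — Power factor: PF = P/|S| = 1 (lagging).

(a) P = 0.02992 W  (b) Q = 1.496e-06 VAR  (c) S = 0.02992 VA  (d) PF = 1 (lagging)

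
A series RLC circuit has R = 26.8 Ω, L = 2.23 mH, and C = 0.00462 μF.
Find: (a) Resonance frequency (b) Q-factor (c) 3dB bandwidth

Step 1 — Resonance condition Im(Z)=0 gives ω₀ = 1/√(LC).
Step 2 — ω₀ = 1/√(0.00223·4.62e-09) = 3.115e+05 rad/s.
Step 3 — f₀ = ω₀/(2π) = 4.958e+04 Hz.
Step 4 — Series Q: Q = ω₀L/R = 3.115e+05·0.00223/26.8 = 25.92.
Step 5 — 3dB bandwidth: Δω = ω₀/Q = 1.202e+04 rad/s; BW = Δω/(2π) = 1913 Hz.

(a) f₀ = 4.958e+04 Hz  (b) Q = 25.92  (c) BW = 1913 Hz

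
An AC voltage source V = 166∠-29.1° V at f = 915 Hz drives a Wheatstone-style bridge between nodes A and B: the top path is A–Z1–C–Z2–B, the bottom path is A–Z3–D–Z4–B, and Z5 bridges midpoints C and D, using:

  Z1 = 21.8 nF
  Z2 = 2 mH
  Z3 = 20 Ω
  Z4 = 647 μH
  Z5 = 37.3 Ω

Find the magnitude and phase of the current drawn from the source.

Step 1 — Angular frequency: ω = 2π·f = 2π·915 = 5749 rad/s.
Step 2 — Component impedances:
  Z1: Z = 1/(jωC) = -j/(ω·C) = 0 - j7979 Ω
  Z2: Z = jωL = j·5749·0.002 = 0 + j11.5 Ω
  Z3: Z = R = 20 Ω
  Z4: Z = jωL = j·5749·0.000647 = 0 + j3.72 Ω
  Z5: Z = R = 37.3 Ω
Step 3 — Bridge requires nodal analysis (the Z5 bridge couples midpoints C and D, so the two paths cannot be reduced to a simple series/parallel combination). Setting node B to ground and injecting 1 A at node A, the 3-node admittance system at A, C, D solves to V_A = Z_AB = 20.33 + j3.534 Ω = 20.64∠9.9° Ω.
Step 4 — Source phasor: V = 166∠-29.1° V = 145 - j80.73 V.
Step 5 — Ohm's law: I = V / Z_total = (145 - j80.73) / (20.33 + j3.534) = 6.254 - j5.057 A.
Step 6 — Convert to polar: |I| = 8.043 A, ∠I = -39.0°.

I = 8.043∠-39.0° A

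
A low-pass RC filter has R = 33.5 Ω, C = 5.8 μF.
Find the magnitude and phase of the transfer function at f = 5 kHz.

Step 1 — Angular frequency: ω = 2π·5000 = 3.142e+04 rad/s.
Step 2 — Transfer function: H(jω) = 1/(1 + jωRC).
Step 3 — Denominator: 1 + jωRC = 1 + j·3.142e+04·33.5·5.8e-06 = 1 + j6.104.
Step 4 — H = 0.02614 - j0.1595.
Step 5 — Magnitude: |H| = 0.1617 (-15.8 dB); phase: φ = -80.7°.

|H| = 0.1617 (-15.8 dB), φ = -80.7°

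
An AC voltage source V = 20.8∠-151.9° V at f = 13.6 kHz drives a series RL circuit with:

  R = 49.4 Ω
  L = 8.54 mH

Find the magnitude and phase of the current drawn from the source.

Step 1 — Angular frequency: ω = 2π·f = 2π·1.36e+04 = 8.545e+04 rad/s.
Step 2 — Component impedances:
  R: Z = R = 49.4 Ω
  L: Z = jωL = j·8.545e+04·0.00854 = 0 + j729.8 Ω
Step 3 — Series combination: Z_total = R + L = 49.4 + j729.8 Ω = 731.4∠86.1° Ω.
Step 4 — Source phasor: V = 20.8∠-151.9° V = -18.35 - j9.797 V.
Step 5 — Ohm's law: I = V / Z_total = (-18.35 - j9.797) / (49.4 + j729.8) = -0.01506 + j0.02412 A.
Step 6 — Convert to polar: |I| = 0.02844 A, ∠I = 122.0°.

I = 0.02844∠122.0° A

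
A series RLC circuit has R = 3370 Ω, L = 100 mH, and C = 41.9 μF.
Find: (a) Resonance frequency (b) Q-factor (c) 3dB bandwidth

Step 1 — Resonance: ω₀ = 1/√(LC) = 1/√(0.1·4.19e-05) = 488.5 rad/s.
Step 2 — f₀ = ω₀/(2π) = 77.75 Hz.
Step 3 — Series Q: Q = ω₀L/R = 488.5·0.1/3370 = 0.0145.
Step 4 — Bandwidth: Δω = ω₀/Q = 3.37e+04 rad/s; BW = Δω/(2π) = 5364 Hz.

(a) f₀ = 77.75 Hz  (b) Q = 0.0145  (c) BW = 5364 Hz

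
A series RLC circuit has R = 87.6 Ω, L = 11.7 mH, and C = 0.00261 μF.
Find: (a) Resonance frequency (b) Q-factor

Step 1 — Resonance condition Im(Z)=0 gives ω₀ = 1/√(LC).
Step 2 — ω₀ = 1/√(0.0117·2.61e-09) = 1.81e+05 rad/s.
Step 3 — f₀ = ω₀/(2π) = 2.88e+04 Hz.
Step 4 — Series Q: Q = ω₀L/R = 1.81e+05·0.0117/87.6 = 24.17.

(a) f₀ = 2.88e+04 Hz  (b) Q = 24.17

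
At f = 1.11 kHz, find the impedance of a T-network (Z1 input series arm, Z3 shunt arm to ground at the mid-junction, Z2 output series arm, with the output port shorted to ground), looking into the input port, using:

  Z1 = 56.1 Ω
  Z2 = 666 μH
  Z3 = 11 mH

Step 1 — Angular frequency: ω = 2π·f = 2π·1110 = 6974 rad/s.
Step 2 — Component impedances:
  Z1: Z = R = 56.1 Ω
  Z2: Z = jωL = j·6974·0.000666 = 0 + j4.645 Ω
  Z3: Z = jωL = j·6974·0.011 = 0 + j76.72 Ω
Step 3 — With the output port shorted to ground, the output series arm Z2 runs from the junction to ground; the shunt arm Z3 also runs from the junction to ground. They appear in parallel: Z3 || Z2 = 0 + j4.38 Ω.
Step 4 — Series with input arm Z1: Z_in = Z1 + (Z3 || Z2) = 56.1 + j4.38 Ω = 56.27∠4.5° Ω.

Z = 56.1 + j4.38 Ω = 56.27∠4.5° Ω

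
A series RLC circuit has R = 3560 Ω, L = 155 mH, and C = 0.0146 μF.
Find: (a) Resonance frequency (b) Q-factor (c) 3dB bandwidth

Step 1 — Resonance condition Im(Z)=0 gives ω₀ = 1/√(LC).
Step 2 — ω₀ = 1/√(0.155·1.46e-08) = 2.102e+04 rad/s.
Step 3 — f₀ = ω₀/(2π) = 3346 Hz.
Step 4 — Series Q: Q = ω₀L/R = 2.102e+04·0.155/3560 = 0.9152.
Step 5 — 3dB bandwidth: Δω = ω₀/Q = 2.297e+04 rad/s; BW = Δω/(2π) = 3655 Hz.

(a) f₀ = 3346 Hz  (b) Q = 0.9152  (c) BW = 3655 Hz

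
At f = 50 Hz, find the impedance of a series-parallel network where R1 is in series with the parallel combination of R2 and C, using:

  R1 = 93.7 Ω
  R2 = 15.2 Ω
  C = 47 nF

Step 1 — Angular frequency: ω = 2π·f = 2π·50 = 314.2 rad/s.
Step 2 — Component impedances:
  R1: Z = R = 93.7 Ω
  R2: Z = R = 15.2 Ω
  C: Z = 1/(jωC) = -j/(ω·C) = 0 - j6.773e+04 Ω
Step 3 — Parallel branch: R2 || C = 1/(1/R2 + 1/C) = 15.2 - j0.003411 Ω.
Step 4 — Series with R1: Z_total = R1 + (R2 || C) = 108.9 - j0.003411 Ω = 108.9∠-0.0° Ω.

Z = 108.9 - j0.003411 Ω = 108.9∠-0.0° Ω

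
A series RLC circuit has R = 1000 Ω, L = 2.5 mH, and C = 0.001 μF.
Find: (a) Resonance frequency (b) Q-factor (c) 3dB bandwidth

Step 1 — Resonance: ω₀ = 1/√(LC) = 1/√(0.0025·1e-09) = 6.325e+05 rad/s.
Step 2 — f₀ = ω₀/(2π) = 1.007e+05 Hz.
Step 3 — Series Q: Q = ω₀L/R = 6.325e+05·0.0025/1000 = 1.581.
Step 4 — Bandwidth: Δω = ω₀/Q = 4e+05 rad/s; BW = Δω/(2π) = 6.366e+04 Hz.

(a) f₀ = 1.007e+05 Hz  (b) Q = 1.581  (c) BW = 6.366e+04 Hz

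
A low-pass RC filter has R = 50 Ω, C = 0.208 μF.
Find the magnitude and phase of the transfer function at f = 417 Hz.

Step 1 — Angular frequency: ω = 2π·417 = 2620 rad/s.
Step 2 — Transfer function: H(jω) = 1/(1 + jωRC).
Step 3 — Denominator: 1 + jωRC = 1 + j·2620·50·2.08e-07 = 1 + j0.02725.
Step 4 — H = 0.9993 - j0.02723.
Step 5 — Magnitude: |H| = 0.9996 (-0.0 dB); phase: φ = -1.6°.

|H| = 0.9996 (-0.0 dB), φ = -1.6°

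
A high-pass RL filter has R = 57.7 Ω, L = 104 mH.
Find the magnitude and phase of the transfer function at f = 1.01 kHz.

Step 1 — Angular frequency: ω = 2π·1010 = 6346 rad/s.
Step 2 — Transfer function: H(jω) = jωL/(R + jωL).
Step 3 — Numerator jωL = j·660; denominator R + jωL = 57.7 + j660.
Step 4 — H = 0.9924 + j0.08676.
Step 5 — Magnitude: |H| = 0.9962 (-0.0 dB); phase: φ = 5.0°.

|H| = 0.9962 (-0.0 dB), φ = 5.0°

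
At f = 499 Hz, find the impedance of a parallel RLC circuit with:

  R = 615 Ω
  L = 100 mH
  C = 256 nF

Step 1 — Angular frequency: ω = 2π·f = 2π·499 = 3135 rad/s.
Step 2 — Component impedances:
  R: Z = R = 615 Ω
  L: Z = jωL = j·3135·0.1 = 0 + j313.5 Ω
  C: Z = 1/(jωC) = -j/(ω·C) = 0 - j1246 Ω
Step 3 — Parallel combination: 1/Z_total = 1/R + 1/L + 1/C; Z_total = 194.9 + j286.2 Ω = 346.3∠55.7° Ω.

Z = 194.9 + j286.2 Ω = 346.3∠55.7° Ω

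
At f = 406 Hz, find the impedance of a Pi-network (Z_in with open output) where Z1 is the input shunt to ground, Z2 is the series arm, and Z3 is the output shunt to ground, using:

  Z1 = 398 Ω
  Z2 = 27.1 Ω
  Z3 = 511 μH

Step 1 — Angular frequency: ω = 2π·f = 2π·406 = 2551 rad/s.
Step 2 — Component impedances:
  Z1: Z = R = 398 Ω
  Z2: Z = R = 27.1 Ω
  Z3: Z = jωL = j·2551·0.000511 = 0 + j1.304 Ω
Step 3 — With open output, the series arm Z2 and the output shunt Z3 appear in series to ground: Z2 + Z3 = 27.1 + j1.304 Ω.
Step 4 — Parallel with input shunt Z1: Z_in = Z1 || (Z2 + Z3) = 25.38 + j1.143 Ω = 25.4∠2.6° Ω.

Z = 25.38 + j1.143 Ω = 25.4∠2.6° Ω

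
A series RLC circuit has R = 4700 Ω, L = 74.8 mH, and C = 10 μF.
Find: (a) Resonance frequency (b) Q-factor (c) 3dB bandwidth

Step 1 — Resonance condition Im(Z)=0 gives ω₀ = 1/√(LC).
Step 2 — ω₀ = 1/√(0.0748·1e-05) = 1156 rad/s.
Step 3 — f₀ = ω₀/(2π) = 184 Hz.
Step 4 — Series Q: Q = ω₀L/R = 1156·0.0748/4700 = 0.0184.
Step 5 — 3dB bandwidth: Δω = ω₀/Q = 6.283e+04 rad/s; BW = Δω/(2π) = 1e+04 Hz.

(a) f₀ = 184 Hz  (b) Q = 0.0184  (c) BW = 1e+04 Hz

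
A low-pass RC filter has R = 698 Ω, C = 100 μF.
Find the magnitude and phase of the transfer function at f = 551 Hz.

Step 1 — Angular frequency: ω = 2π·551 = 3462 rad/s.
Step 2 — Transfer function: H(jω) = 1/(1 + jωRC).
Step 3 — Denominator: 1 + jωRC = 1 + j·3462·698·0.0001 = 1 + j241.7.
Step 4 — H = 1.712e-05 - j0.004138.
Step 5 — Magnitude: |H| = 0.004138 (-47.7 dB); phase: φ = -89.8°.

|H| = 0.004138 (-47.7 dB), φ = -89.8°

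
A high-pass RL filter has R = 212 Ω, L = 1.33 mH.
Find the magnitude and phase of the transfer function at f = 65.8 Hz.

Step 1 — Angular frequency: ω = 2π·65.8 = 413.4 rad/s.
Step 2 — Transfer function: H(jω) = jωL/(R + jωL).
Step 3 — Numerator jωL = j·0.5499; denominator R + jωL = 212 + j0.5499.
Step 4 — H = 6.727e-06 + j0.002594.
Step 5 — Magnitude: |H| = 0.002594 (-51.7 dB); phase: φ = 89.9°.

|H| = 0.002594 (-51.7 dB), φ = 89.9°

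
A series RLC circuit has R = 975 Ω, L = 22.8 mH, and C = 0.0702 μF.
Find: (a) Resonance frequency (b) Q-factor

Step 1 — Resonance condition Im(Z)=0 gives ω₀ = 1/√(LC).
Step 2 — ω₀ = 1/√(0.0228·7.02e-08) = 2.5e+04 rad/s.
Step 3 — f₀ = ω₀/(2π) = 3978 Hz.
Step 4 — Series Q: Q = ω₀L/R = 2.5e+04·0.0228/975 = 0.5845.

(a) f₀ = 3978 Hz  (b) Q = 0.5845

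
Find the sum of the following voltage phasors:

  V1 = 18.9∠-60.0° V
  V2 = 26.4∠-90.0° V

Step 1 — Convert each phasor to rectangular form:
  V1 = 18.9·(cos(-60.0°) + j·sin(-60.0°)) = 9.45 - j16.37 V
  V2 = 26.4·(cos(-90.0°) + j·sin(-90.0°)) = 0 - j26.4 V
Step 2 — Sum components: V_total = 9.45 - j42.77 V.
Step 3 — Convert to polar: |V_total| = 43.8 V, ∠V_total = -77.5°.

V_total = 43.8∠-77.5° V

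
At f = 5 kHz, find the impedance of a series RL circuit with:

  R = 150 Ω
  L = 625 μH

Step 1 — Angular frequency: ω = 2π·f = 2π·5000 = 3.142e+04 rad/s.
Step 2 — Component impedances:
  R: Z = R = 150 Ω
  L: Z = jωL = j·3.142e+04·0.000625 = 0 + j19.63 Ω
Step 3 — Series combination: Z_total = R + L = 150 + j19.63 Ω = 151.3∠7.5° Ω.

Z = 150 + j19.63 Ω = 151.3∠7.5° Ω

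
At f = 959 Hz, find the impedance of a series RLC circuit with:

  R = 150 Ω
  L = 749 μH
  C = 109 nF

Step 1 — Angular frequency: ω = 2π·f = 2π·959 = 6026 rad/s.
Step 2 — Component impedances:
  R: Z = R = 150 Ω
  L: Z = jωL = j·6026·0.000749 = 0 + j4.513 Ω
  C: Z = 1/(jωC) = -j/(ω·C) = 0 - j1523 Ω
Step 3 — Series combination: Z_total = R + L + C = 150 - j1518 Ω = 1525∠-84.4° Ω.

Z = 150 - j1518 Ω = 1525∠-84.4° Ω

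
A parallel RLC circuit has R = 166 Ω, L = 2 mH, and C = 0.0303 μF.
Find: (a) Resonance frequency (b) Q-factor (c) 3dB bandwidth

Step 1 — Resonance: ω₀ = 1/√(LC) = 1/√(0.002·3.03e-08) = 1.285e+05 rad/s.
Step 2 — f₀ = ω₀/(2π) = 2.044e+04 Hz.
Step 3 — Parallel Q: Q = R/(ω₀L) = 166/(1.285e+05·0.002) = 0.6461.
Step 4 — Bandwidth: Δω = ω₀/Q = 1.988e+05 rad/s; BW = Δω/(2π) = 3.164e+04 Hz.

(a) f₀ = 2.044e+04 Hz  (b) Q = 0.6461  (c) BW = 3.164e+04 Hz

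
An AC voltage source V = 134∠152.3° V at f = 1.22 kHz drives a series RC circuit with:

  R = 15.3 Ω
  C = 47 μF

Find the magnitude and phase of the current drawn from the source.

Step 1 — Angular frequency: ω = 2π·f = 2π·1220 = 7665 rad/s.
Step 2 — Component impedances:
  R: Z = R = 15.3 Ω
  C: Z = 1/(jωC) = -j/(ω·C) = 0 - j2.776 Ω
Step 3 — Series combination: Z_total = R + C = 15.3 - j2.776 Ω = 15.55∠-10.3° Ω.
Step 4 — Source phasor: V = 134∠152.3° V = -118.6 + j62.29 V.
Step 5 — Ohm's law: I = V / Z_total = (-118.6 + j62.29) / (15.3 - j2.776) = -8.222 + j2.58 A.
Step 6 — Convert to polar: |I| = 8.618 A, ∠I = 162.6°.

I = 8.618∠162.6° A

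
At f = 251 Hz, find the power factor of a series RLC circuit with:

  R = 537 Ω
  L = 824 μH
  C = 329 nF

Step 1 — Angular frequency: ω = 2π·f = 2π·251 = 1577 rad/s.
Step 2 — Component impedances:
  R: Z = R = 537 Ω
  L: Z = jωL = j·1577·0.000824 = 0 + j1.3 Ω
  C: Z = 1/(jωC) = -j/(ω·C) = 0 - j1927 Ω
Step 3 — Series combination: Z_total = R + L + C = 537 - j1926 Ω = 1999∠-74.4° Ω.
Step 4 — Power factor: PF = cos(φ) = Re(Z)/|Z| = 537/1999 = 0.2686.
Step 5 — Type: Im(Z) = -1926 ⇒ leading (phase φ = -74.4°).

PF = 0.2686 (leading, φ = -74.4°)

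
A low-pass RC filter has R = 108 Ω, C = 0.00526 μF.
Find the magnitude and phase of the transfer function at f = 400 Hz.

Step 1 — Angular frequency: ω = 2π·400 = 2513 rad/s.
Step 2 — Transfer function: H(jω) = 1/(1 + jωRC).
Step 3 — Denominator: 1 + jωRC = 1 + j·2513·108·5.26e-09 = 1 + j0.001428.
Step 4 — H = 1 - j0.001428.
Step 5 — Magnitude: |H| = 1 (-0.0 dB); phase: φ = -0.1°.

|H| = 1 (-0.0 dB), φ = -0.1°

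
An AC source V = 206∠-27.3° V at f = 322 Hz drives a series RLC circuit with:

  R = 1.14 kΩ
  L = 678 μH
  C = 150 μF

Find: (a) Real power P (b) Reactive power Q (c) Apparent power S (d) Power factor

Step 1 — Angular frequency: ω = 2π·f = 2π·322 = 2023 rad/s.
Step 2 — Component impedances:
  R: Z = R = 1140 Ω
  L: Z = jωL = j·2023·0.000678 = 0 + j1.372 Ω
  C: Z = 1/(jωC) = -j/(ω·C) = 0 - j3.295 Ω
Step 3 — Series combination: Z_total = R + L + C = 1140 - j1.923 Ω = 1140∠-0.1° Ω.
Step 4 — Source phasor: V = 206∠-27.3° V = 183.1 - j94.48 V.
Step 5 — Current: I = V / Z = 0.1607 - j0.08261 A = 0.1807∠-27.2° A.
Step 6 — Complex power: S = V·I* = 37.22 - j0.06281 VA.
Step 7 — Real power: P = Re(S) = 37.22 W.
Step 8 — Reactive power: Q = Im(S) = -0.06281 VAR.
Step 9 — Apparent power: |S| = 37.22 VA.
Step 10 — Power factor: PF = P/|S| = 1 (leading).

(a) P = 37.22 W  (b) Q = -0.06281 VAR  (c) S = 37.22 VA  (d) PF = 1 (leading)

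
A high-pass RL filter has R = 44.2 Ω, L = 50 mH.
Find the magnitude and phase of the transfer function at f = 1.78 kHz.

Step 1 — Angular frequency: ω = 2π·1780 = 1.118e+04 rad/s.
Step 2 — Transfer function: H(jω) = jωL/(R + jωL).
Step 3 — Numerator jωL = j·559.2; denominator R + jωL = 44.2 + j559.2.
Step 4 — H = 0.9938 + j0.07855.
Step 5 — Magnitude: |H| = 0.9969 (-0.0 dB); phase: φ = 4.5°.

|H| = 0.9969 (-0.0 dB), φ = 4.5°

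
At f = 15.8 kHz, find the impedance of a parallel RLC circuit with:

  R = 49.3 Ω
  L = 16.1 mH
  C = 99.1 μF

Step 1 — Angular frequency: ω = 2π·f = 2π·1.58e+04 = 9.927e+04 rad/s.
Step 2 — Component impedances:
  R: Z = R = 49.3 Ω
  L: Z = jωL = j·9.927e+04·0.0161 = 0 + j1598 Ω
  C: Z = 1/(jωC) = -j/(ω·C) = 0 - j0.1016 Ω
Step 3 — Parallel combination: 1/Z_total = 1/R + 1/L + 1/C; Z_total = 0.0002096 - j0.1017 Ω = 0.1017∠-89.9° Ω.

Z = 0.0002096 - j0.1017 Ω = 0.1017∠-89.9° Ω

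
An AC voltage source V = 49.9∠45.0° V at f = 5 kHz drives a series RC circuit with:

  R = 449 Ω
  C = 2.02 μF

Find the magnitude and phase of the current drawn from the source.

Step 1 — Angular frequency: ω = 2π·f = 2π·5000 = 3.142e+04 rad/s.
Step 2 — Component impedances:
  R: Z = R = 449 Ω
  C: Z = 1/(jωC) = -j/(ω·C) = 0 - j15.76 Ω
Step 3 — Series combination: Z_total = R + C = 449 - j15.76 Ω = 449.3∠-2.0° Ω.
Step 4 — Source phasor: V = 49.9∠45.0° V = 35.28 + j35.28 V.
Step 5 — Ohm's law: I = V / Z_total = (35.28 + j35.28) / (449 - j15.76) = 0.07573 + j0.08124 A.
Step 6 — Convert to polar: |I| = 0.1111 A, ∠I = 47.0°.

I = 0.1111∠47.0° A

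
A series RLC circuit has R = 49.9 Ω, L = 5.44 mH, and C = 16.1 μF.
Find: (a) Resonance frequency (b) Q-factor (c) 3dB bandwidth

Step 1 — Resonance: ω₀ = 1/√(LC) = 1/√(0.00544·1.61e-05) = 3379 rad/s.
Step 2 — f₀ = ω₀/(2π) = 537.8 Hz.
Step 3 — Series Q: Q = ω₀L/R = 3379·0.00544/49.9 = 0.3684.
Step 4 — Bandwidth: Δω = ω₀/Q = 9173 rad/s; BW = Δω/(2π) = 1460 Hz.

(a) f₀ = 537.8 Hz  (b) Q = 0.3684  (c) BW = 1460 Hz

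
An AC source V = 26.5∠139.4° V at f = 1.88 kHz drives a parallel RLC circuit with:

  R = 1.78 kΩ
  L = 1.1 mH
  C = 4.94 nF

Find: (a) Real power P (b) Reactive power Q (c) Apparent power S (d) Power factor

Step 1 — Angular frequency: ω = 2π·f = 2π·1880 = 1.181e+04 rad/s.
Step 2 — Component impedances:
  R: Z = R = 1780 Ω
  L: Z = jωL = j·1.181e+04·0.0011 = 0 + j12.99 Ω
  C: Z = 1/(jωC) = -j/(ω·C) = 0 - j1.714e+04 Ω
Step 3 — Parallel combination: 1/Z_total = 1/R + 1/L + 1/C; Z_total = 0.09499 + j13 Ω = 13∠89.6° Ω.
Step 4 — Source phasor: V = 26.5∠139.4° V = -20.12 + j17.25 V.
Step 5 — Current: I = V / Z = 1.315 + j1.557 A = 2.038∠49.8° A.
Step 6 — Complex power: S = V·I* = 0.3945 + j54 VA.
Step 7 — Real power: P = Re(S) = 0.3945 W.
Step 8 — Reactive power: Q = Im(S) = 54 VAR.
Step 9 — Apparent power: |S| = 54.01 VA.
Step 10 — Power factor: PF = P/|S| = 0.007305 (lagging).

(a) P = 0.3945 W  (b) Q = 54 VAR  (c) S = 54.01 VA  (d) PF = 0.007305 (lagging)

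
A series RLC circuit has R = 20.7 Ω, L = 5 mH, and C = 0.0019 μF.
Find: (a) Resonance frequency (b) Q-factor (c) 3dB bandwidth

Step 1 — Resonance: ω₀ = 1/√(LC) = 1/√(0.005·1.9e-09) = 3.244e+05 rad/s.
Step 2 — f₀ = ω₀/(2π) = 5.164e+04 Hz.
Step 3 — Series Q: Q = ω₀L/R = 3.244e+05·0.005/20.7 = 78.37.
Step 4 — Bandwidth: Δω = ω₀/Q = 4140 rad/s; BW = Δω/(2π) = 658.9 Hz.

(a) f₀ = 5.164e+04 Hz  (b) Q = 78.37  (c) BW = 658.9 Hz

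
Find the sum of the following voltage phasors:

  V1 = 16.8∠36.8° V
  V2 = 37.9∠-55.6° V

Step 1 — Convert each phasor to rectangular form:
  V1 = 16.8·(cos(36.8°) + j·sin(36.8°)) = 13.45 + j10.06 V
  V2 = 37.9·(cos(-55.6°) + j·sin(-55.6°)) = 21.41 - j31.27 V
Step 2 — Sum components: V_total = 34.86 - j21.21 V.
Step 3 — Convert to polar: |V_total| = 40.81 V, ∠V_total = -31.3°.

V_total = 40.81∠-31.3° V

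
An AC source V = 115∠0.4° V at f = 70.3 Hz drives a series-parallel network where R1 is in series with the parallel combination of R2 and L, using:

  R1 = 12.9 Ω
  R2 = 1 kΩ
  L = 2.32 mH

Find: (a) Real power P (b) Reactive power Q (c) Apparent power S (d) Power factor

Step 1 — Angular frequency: ω = 2π·f = 2π·70.3 = 441.7 rad/s.
Step 2 — Component impedances:
  R1: Z = R = 12.9 Ω
  R2: Z = R = 1000 Ω
  L: Z = jωL = j·441.7·0.00232 = 0 + j1.025 Ω
Step 3 — Parallel branch: R2 || L = 1/(1/R2 + 1/L) = 0.00105 + j1.025 Ω.
Step 4 — Series with R1: Z_total = R1 + (R2 || L) = 12.9 + j1.025 Ω = 12.94∠4.5° Ω.
Step 5 — Source phasor: V = 115∠0.4° V = 115 + j0.8028 V.
Step 6 — Current: I = V / Z = 8.863 - j0.6418 A = 8.886∠-4.1° A.
Step 7 — Complex power: S = V·I* = 1019 + j80.92 VA.
Step 8 — Real power: P = Re(S) = 1019 W.
Step 9 — Reactive power: Q = Im(S) = 80.92 VAR.
Step 10 — Apparent power: |S| = 1022 VA.
Step 11 — Power factor: PF = P/|S| = 0.9969 (lagging).

(a) P = 1019 W  (b) Q = 80.92 VAR  (c) S = 1022 VA  (d) PF = 0.9969 (lagging)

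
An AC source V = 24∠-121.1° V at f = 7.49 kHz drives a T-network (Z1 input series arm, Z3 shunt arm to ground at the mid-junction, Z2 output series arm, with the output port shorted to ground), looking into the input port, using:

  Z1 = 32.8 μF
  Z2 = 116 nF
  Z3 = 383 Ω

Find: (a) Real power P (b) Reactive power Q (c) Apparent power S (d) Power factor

Step 1 — Angular frequency: ω = 2π·f = 2π·7490 = 4.706e+04 rad/s.
Step 2 — Component impedances:
  Z1: Z = 1/(jωC) = -j/(ω·C) = 0 - j0.6478 Ω
  Z2: Z = 1/(jωC) = -j/(ω·C) = 0 - j183.2 Ω
  Z3: Z = R = 383 Ω
Step 3 — With the output port shorted to ground, the output series arm Z2 runs from the junction to ground; the shunt arm Z3 also runs from the junction to ground. They appear in parallel: Z3 || Z2 = 71.3 - j149.1 Ω.
Step 4 — Series with input arm Z1: Z_in = Z1 + (Z3 || Z2) = 71.3 - j149.7 Ω = 165.8∠-64.5° Ω.
Step 5 — Source phasor: V = 24∠-121.1° V = -12.4 - j20.55 V.
Step 6 — Current: I = V / Z = 0.07974 - j0.1208 A = 0.1447∠-56.6° A.
Step 7 — Complex power: S = V·I* = 1.493 - j3.136 VA.
Step 8 — Real power: P = Re(S) = 1.493 W.
Step 9 — Reactive power: Q = Im(S) = -3.136 VAR.
Step 10 — Apparent power: |S| = 3.473 VA.
Step 11 — Power factor: PF = P/|S| = 0.4299 (leading).

(a) P = 1.493 W  (b) Q = -3.136 VAR  (c) S = 3.473 VA  (d) PF = 0.4299 (leading)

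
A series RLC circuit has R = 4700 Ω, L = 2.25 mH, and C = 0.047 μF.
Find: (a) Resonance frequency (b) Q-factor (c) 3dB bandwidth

Step 1 — Resonance: ω₀ = 1/√(LC) = 1/√(0.00225·4.7e-08) = 9.724e+04 rad/s.
Step 2 — f₀ = ω₀/(2π) = 1.548e+04 Hz.
Step 3 — Series Q: Q = ω₀L/R = 9.724e+04·0.00225/4700 = 0.04655.
Step 4 — Bandwidth: Δω = ω₀/Q = 2.089e+06 rad/s; BW = Δω/(2π) = 3.325e+05 Hz.

(a) f₀ = 1.548e+04 Hz  (b) Q = 0.04655  (c) BW = 3.325e+05 Hz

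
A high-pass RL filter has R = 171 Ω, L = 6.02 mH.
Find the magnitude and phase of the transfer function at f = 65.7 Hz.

Step 1 — Angular frequency: ω = 2π·65.7 = 412.8 rad/s.
Step 2 — Transfer function: H(jω) = jωL/(R + jωL).
Step 3 — Numerator jωL = j·2.485; denominator R + jωL = 171 + j2.485.
Step 4 — H = 0.0002112 + j0.01453.
Step 5 — Magnitude: |H| = 0.01453 (-36.8 dB); phase: φ = 89.2°.

|H| = 0.01453 (-36.8 dB), φ = 89.2°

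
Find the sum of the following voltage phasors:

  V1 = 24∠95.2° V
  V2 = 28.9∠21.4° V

Step 1 — Convert each phasor to rectangular form:
  V1 = 24·(cos(95.2°) + j·sin(95.2°)) = -2.175 + j23.9 V
  V2 = 28.9·(cos(21.4°) + j·sin(21.4°)) = 26.91 + j10.54 V
Step 2 — Sum components: V_total = 24.73 + j34.45 V.
Step 3 — Convert to polar: |V_total| = 42.41 V, ∠V_total = 54.3°.

V_total = 42.41∠54.3° V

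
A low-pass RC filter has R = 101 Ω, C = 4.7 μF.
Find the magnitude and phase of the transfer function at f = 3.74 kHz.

Step 1 — Angular frequency: ω = 2π·3740 = 2.35e+04 rad/s.
Step 2 — Transfer function: H(jω) = 1/(1 + jωRC).
Step 3 — Denominator: 1 + jωRC = 1 + j·2.35e+04·101·4.7e-06 = 1 + j11.16.
Step 4 — H = 0.007972 - j0.08893.
Step 5 — Magnitude: |H| = 0.08929 (-21.0 dB); phase: φ = -84.9°.

|H| = 0.08929 (-21.0 dB), φ = -84.9°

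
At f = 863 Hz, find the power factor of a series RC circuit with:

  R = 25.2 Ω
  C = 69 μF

Step 1 — Angular frequency: ω = 2π·f = 2π·863 = 5422 rad/s.
Step 2 — Component impedances:
  R: Z = R = 25.2 Ω
  C: Z = 1/(jωC) = -j/(ω·C) = 0 - j2.673 Ω
Step 3 — Series combination: Z_total = R + C = 25.2 - j2.673 Ω = 25.34∠-6.1° Ω.
Step 4 — Power factor: PF = cos(φ) = Re(Z)/|Z| = 25.2/25.341 = 0.9944.
Step 5 — Type: Im(Z) = -2.673 ⇒ leading (phase φ = -6.1°).

PF = 0.9944 (leading, φ = -6.1°)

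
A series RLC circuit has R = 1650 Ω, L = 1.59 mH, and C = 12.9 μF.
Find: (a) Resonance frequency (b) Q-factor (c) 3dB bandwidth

Step 1 — Resonance: ω₀ = 1/√(LC) = 1/√(0.00159·1.29e-05) = 6982 rad/s.
Step 2 — f₀ = ω₀/(2π) = 1111 Hz.
Step 3 — Series Q: Q = ω₀L/R = 6982·0.00159/1650 = 0.006729.
Step 4 — Bandwidth: Δω = ω₀/Q = 1.038e+06 rad/s; BW = Δω/(2π) = 1.652e+05 Hz.

(a) f₀ = 1111 Hz  (b) Q = 0.006729  (c) BW = 1.652e+05 Hz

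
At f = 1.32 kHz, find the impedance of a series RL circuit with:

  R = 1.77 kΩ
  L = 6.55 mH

Step 1 — Angular frequency: ω = 2π·f = 2π·1320 = 8294 rad/s.
Step 2 — Component impedances:
  R: Z = R = 1770 Ω
  L: Z = jωL = j·8294·0.00655 = 0 + j54.32 Ω
Step 3 — Series combination: Z_total = R + L = 1770 + j54.32 Ω = 1771∠1.8° Ω.

Z = 1770 + j54.32 Ω = 1771∠1.8° Ω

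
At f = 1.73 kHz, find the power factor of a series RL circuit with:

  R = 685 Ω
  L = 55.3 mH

Step 1 — Angular frequency: ω = 2π·f = 2π·1730 = 1.087e+04 rad/s.
Step 2 — Component impedances:
  R: Z = R = 685 Ω
  L: Z = jωL = j·1.087e+04·0.0553 = 0 + j601.1 Ω
Step 3 — Series combination: Z_total = R + L = 685 + j601.1 Ω = 911.3∠41.3° Ω.
Step 4 — Power factor: PF = cos(φ) = Re(Z)/|Z| = 685/911.35 = 0.7516.
Step 5 — Type: Im(Z) = 601.1 ⇒ lagging (phase φ = 41.3°).

PF = 0.7516 (lagging, φ = 41.3°)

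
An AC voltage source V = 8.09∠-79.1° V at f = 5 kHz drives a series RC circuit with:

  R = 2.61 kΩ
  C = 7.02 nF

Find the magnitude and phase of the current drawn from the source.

Step 1 — Angular frequency: ω = 2π·f = 2π·5000 = 3.142e+04 rad/s.
Step 2 — Component impedances:
  R: Z = R = 2610 Ω
  C: Z = 1/(jωC) = -j/(ω·C) = 0 - j4534 Ω
Step 3 — Series combination: Z_total = R + C = 2610 - j4534 Ω = 5232∠-60.1° Ω.
Step 4 — Source phasor: V = 8.09∠-79.1° V = 1.53 - j7.944 V.
Step 5 — Ohm's law: I = V / Z_total = (1.53 - j7.944) / (2610 - j4534) = 0.001462 - j0.0005041 A.
Step 6 — Convert to polar: |I| = 0.001546 A, ∠I = -19.0°.

I = 0.001546∠-19.0° A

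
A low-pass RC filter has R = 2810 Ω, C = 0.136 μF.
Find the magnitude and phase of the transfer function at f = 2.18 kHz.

Step 1 — Angular frequency: ω = 2π·2180 = 1.37e+04 rad/s.
Step 2 — Transfer function: H(jω) = 1/(1 + jωRC).
Step 3 — Denominator: 1 + jωRC = 1 + j·1.37e+04·2810·1.36e-07 = 1 + j5.235.
Step 4 — H = 0.03521 - j0.1843.
Step 5 — Magnitude: |H| = 0.1876 (-14.5 dB); phase: φ = -79.2°.

|H| = 0.1876 (-14.5 dB), φ = -79.2°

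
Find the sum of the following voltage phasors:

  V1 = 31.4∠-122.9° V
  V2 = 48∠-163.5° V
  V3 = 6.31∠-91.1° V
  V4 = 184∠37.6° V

Step 1 — Convert each phasor to rectangular form:
  V1 = 31.4·(cos(-122.9°) + j·sin(-122.9°)) = -17.06 - j26.36 V
  V2 = 48·(cos(-163.5°) + j·sin(-163.5°)) = -46.02 - j13.63 V
  V3 = 6.31·(cos(-91.1°) + j·sin(-91.1°)) = -0.1211 - j6.309 V
  V4 = 184·(cos(37.6°) + j·sin(37.6°)) = 145.8 + j112.3 V
Step 2 — Sum components: V_total = 82.58 + j65.96 V.
Step 3 — Convert to polar: |V_total| = 105.7 V, ∠V_total = 38.6°.

V_total = 105.7∠38.6° V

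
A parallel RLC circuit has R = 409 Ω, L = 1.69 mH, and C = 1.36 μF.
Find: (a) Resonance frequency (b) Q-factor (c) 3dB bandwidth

Step 1 — Resonance: ω₀ = 1/√(LC) = 1/√(0.00169·1.36e-06) = 2.086e+04 rad/s.
Step 2 — f₀ = ω₀/(2π) = 3320 Hz.
Step 3 — Parallel Q: Q = R/(ω₀L) = 409/(2.086e+04·0.00169) = 11.6.
Step 4 — Bandwidth: Δω = ω₀/Q = 1798 rad/s; BW = Δω/(2π) = 286.1 Hz.

(a) f₀ = 3320 Hz  (b) Q = 11.6  (c) BW = 286.1 Hz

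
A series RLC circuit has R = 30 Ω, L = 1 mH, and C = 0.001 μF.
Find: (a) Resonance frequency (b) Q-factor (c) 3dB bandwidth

Step 1 — Resonance condition Im(Z)=0 gives ω₀ = 1/√(LC).
Step 2 — ω₀ = 1/√(0.001·1e-09) = 1e+06 rad/s.
Step 3 — f₀ = ω₀/(2π) = 1.592e+05 Hz.
Step 4 — Series Q: Q = ω₀L/R = 1e+06·0.001/30 = 33.33.
Step 5 — 3dB bandwidth: Δω = ω₀/Q = 3e+04 rad/s; BW = Δω/(2π) = 4775 Hz.

(a) f₀ = 1.592e+05 Hz  (b) Q = 33.33  (c) BW = 4775 Hz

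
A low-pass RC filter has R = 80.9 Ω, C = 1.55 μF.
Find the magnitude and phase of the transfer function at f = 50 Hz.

Step 1 — Angular frequency: ω = 2π·50 = 314.2 rad/s.
Step 2 — Transfer function: H(jω) = 1/(1 + jωRC).
Step 3 — Denominator: 1 + jωRC = 1 + j·314.2·80.9·1.55e-06 = 1 + j0.03939.
Step 4 — H = 0.9985 - j0.03933.
Step 5 — Magnitude: |H| = 0.9992 (-0.0 dB); phase: φ = -2.3°.

|H| = 0.9992 (-0.0 dB), φ = -2.3°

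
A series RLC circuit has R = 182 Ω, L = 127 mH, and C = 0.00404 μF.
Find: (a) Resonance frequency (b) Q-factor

Step 1 — Resonance condition Im(Z)=0 gives ω₀ = 1/√(LC).
Step 2 — ω₀ = 1/√(0.127·4.04e-09) = 4.415e+04 rad/s.
Step 3 — f₀ = ω₀/(2π) = 7026 Hz.
Step 4 — Series Q: Q = ω₀L/R = 4.415e+04·0.127/182 = 30.81.

(a) f₀ = 7026 Hz  (b) Q = 30.81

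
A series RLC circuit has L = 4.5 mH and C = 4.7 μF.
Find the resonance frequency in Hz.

Step 1 — Resonance condition Im(Z)=0 gives ω₀ = 1/√(LC).
Step 2 — ω₀ = 1/√(0.0045·4.7e-06) = 6876 rad/s.
Step 3 — f₀ = ω₀/(2π) = 1094 Hz.

f₀ = 1094 Hz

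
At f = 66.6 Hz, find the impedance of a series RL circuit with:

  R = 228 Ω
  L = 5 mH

Step 1 — Angular frequency: ω = 2π·f = 2π·66.6 = 418.5 rad/s.
Step 2 — Component impedances:
  R: Z = R = 228 Ω
  L: Z = jωL = j·418.5·0.005 = 0 + j2.092 Ω
Step 3 — Series combination: Z_total = R + L = 228 + j2.092 Ω = 228∠0.5° Ω.

Z = 228 + j2.092 Ω = 228∠0.5° Ω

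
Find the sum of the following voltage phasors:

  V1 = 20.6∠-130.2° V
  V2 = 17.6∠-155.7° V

Step 1 — Convert each phasor to rectangular form:
  V1 = 20.6·(cos(-130.2°) + j·sin(-130.2°)) = -13.3 - j15.73 V
  V2 = 17.6·(cos(-155.7°) + j·sin(-155.7°)) = -16.04 - j7.243 V
Step 2 — Sum components: V_total = -29.34 - j22.98 V.
Step 3 — Convert to polar: |V_total| = 37.26 V, ∠V_total = -141.9°.

V_total = 37.26∠-141.9° V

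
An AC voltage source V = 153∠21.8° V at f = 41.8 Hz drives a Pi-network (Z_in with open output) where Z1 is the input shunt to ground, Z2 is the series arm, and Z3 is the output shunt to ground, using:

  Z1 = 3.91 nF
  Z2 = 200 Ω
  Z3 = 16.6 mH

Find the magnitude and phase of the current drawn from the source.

Step 1 — Angular frequency: ω = 2π·f = 2π·41.8 = 262.6 rad/s.
Step 2 — Component impedances:
  Z1: Z = 1/(jωC) = -j/(ω·C) = 0 - j9.738e+05 Ω
  Z2: Z = R = 200 Ω
  Z3: Z = jωL = j·262.6·0.0166 = 0 + j4.36 Ω
Step 3 — With open output, the series arm Z2 and the output shunt Z3 appear in series to ground: Z2 + Z3 = 200 + j4.36 Ω.
Step 4 — Parallel with input shunt Z1: Z_in = Z1 || (Z2 + Z3) = 200 + j4.319 Ω = 200∠1.2° Ω.
Step 5 — Source phasor: V = 153∠21.8° V = 142.1 + j56.82 V.
Step 6 — Ohm's law: I = V / Z_total = (142.1 + j56.82) / (200 + j4.319) = 0.7161 + j0.2686 A.
Step 7 — Convert to polar: |I| = 0.7648 A, ∠I = 20.6°.

I = 0.7648∠20.6° A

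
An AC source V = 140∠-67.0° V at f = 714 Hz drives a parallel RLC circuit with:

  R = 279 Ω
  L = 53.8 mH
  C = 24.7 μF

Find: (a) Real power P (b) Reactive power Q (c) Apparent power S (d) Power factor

Step 1 — Angular frequency: ω = 2π·f = 2π·714 = 4486 rad/s.
Step 2 — Component impedances:
  R: Z = R = 279 Ω
  L: Z = jωL = j·4486·0.0538 = 0 + j241.4 Ω
  C: Z = 1/(jωC) = -j/(ω·C) = 0 - j9.025 Ω
Step 3 — Parallel combination: 1/Z_total = 1/R + 1/L + 1/C; Z_total = 0.3147 - j9.365 Ω = 9.37∠-88.1° Ω.
Step 4 — Source phasor: V = 140∠-67.0° V = 54.7 - j128.9 V.
Step 5 — Current: I = V / Z = 13.94 + j5.373 A = 14.94∠21.1° A.
Step 6 — Complex power: S = V·I* = 70.25 - j2091 VA.
Step 7 — Real power: P = Re(S) = 70.25 W.
Step 8 — Reactive power: Q = Im(S) = -2091 VAR.
Step 9 — Apparent power: |S| = 2092 VA.
Step 10 — Power factor: PF = P/|S| = 0.03358 (leading).

(a) P = 70.25 W  (b) Q = -2091 VAR  (c) S = 2092 VA  (d) PF = 0.03358 (leading)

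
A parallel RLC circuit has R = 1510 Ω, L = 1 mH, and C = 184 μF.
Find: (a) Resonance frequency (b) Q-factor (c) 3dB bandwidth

Step 1 — Resonance: ω₀ = 1/√(LC) = 1/√(0.001·0.000184) = 2331 rad/s.
Step 2 — f₀ = ω₀/(2π) = 371 Hz.
Step 3 — Parallel Q: Q = R/(ω₀L) = 1510/(2331·0.001) = 647.7.
Step 4 — Bandwidth: Δω = ω₀/Q = 3.599 rad/s; BW = Δω/(2π) = 0.5728 Hz.

(a) f₀ = 371 Hz  (b) Q = 647.7  (c) BW = 0.5728 Hz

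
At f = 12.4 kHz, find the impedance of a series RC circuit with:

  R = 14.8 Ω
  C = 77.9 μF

Step 1 — Angular frequency: ω = 2π·f = 2π·1.24e+04 = 7.791e+04 rad/s.
Step 2 — Component impedances:
  R: Z = R = 14.8 Ω
  C: Z = 1/(jωC) = -j/(ω·C) = 0 - j0.1648 Ω
Step 3 — Series combination: Z_total = R + C = 14.8 - j0.1648 Ω = 14.8∠-0.6° Ω.

Z = 14.8 - j0.1648 Ω = 14.8∠-0.6° Ω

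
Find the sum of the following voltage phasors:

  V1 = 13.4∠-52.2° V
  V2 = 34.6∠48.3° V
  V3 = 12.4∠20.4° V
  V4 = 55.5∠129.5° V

Step 1 — Convert each phasor to rectangular form:
  V1 = 13.4·(cos(-52.2°) + j·sin(-52.2°)) = 8.213 - j10.59 V
  V2 = 34.6·(cos(48.3°) + j·sin(48.3°)) = 23.02 + j25.83 V
  V3 = 12.4·(cos(20.4°) + j·sin(20.4°)) = 11.62 + j4.322 V
  V4 = 55.5·(cos(129.5°) + j·sin(129.5°)) = -35.3 + j42.83 V
Step 2 — Sum components: V_total = 7.55 + j62.39 V.
Step 3 — Convert to polar: |V_total| = 62.85 V, ∠V_total = 83.1°.

V_total = 62.85∠83.1° V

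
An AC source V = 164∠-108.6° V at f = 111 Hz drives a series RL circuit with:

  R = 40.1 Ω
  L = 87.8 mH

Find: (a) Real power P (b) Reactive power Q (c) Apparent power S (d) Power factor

Step 1 — Angular frequency: ω = 2π·f = 2π·111 = 697.4 rad/s.
Step 2 — Component impedances:
  R: Z = R = 40.1 Ω
  L: Z = jωL = j·697.4·0.0878 = 0 + j61.23 Ω
Step 3 — Series combination: Z_total = R + L = 40.1 + j61.23 Ω = 73.2∠56.8° Ω.
Step 4 — Source phasor: V = 164∠-108.6° V = -52.31 - j155.4 V.
Step 5 — Current: I = V / Z = -2.168 - j0.5655 A = 2.241∠-165.4° A.
Step 6 — Complex power: S = V·I* = 201.3 + j307.4 VA.
Step 7 — Real power: P = Re(S) = 201.3 W.
Step 8 — Reactive power: Q = Im(S) = 307.4 VAR.
Step 9 — Apparent power: |S| = 367.5 VA.
Step 10 — Power factor: PF = P/|S| = 0.5478 (lagging).

(a) P = 201.3 W  (b) Q = 307.4 VAR  (c) S = 367.5 VA  (d) PF = 0.5478 (lagging)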